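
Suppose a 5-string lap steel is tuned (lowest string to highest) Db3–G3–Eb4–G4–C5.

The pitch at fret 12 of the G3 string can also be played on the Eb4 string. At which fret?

4

Fret 12 on G3 is MIDI 55 + 12 = 67 (G4). On the Eb4 string (open MIDI 63), that pitch is 67 − 63 = fret 4.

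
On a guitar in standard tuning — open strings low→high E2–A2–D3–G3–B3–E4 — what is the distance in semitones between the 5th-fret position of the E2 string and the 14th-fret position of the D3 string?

E2 at fret 5 → A2 (MIDI 45); D3 at fret 14 → E4 (MIDI 64).
45 − 64 = -19, so the two pitches are 19 semitones apart, with E4 the higher.

19 semitones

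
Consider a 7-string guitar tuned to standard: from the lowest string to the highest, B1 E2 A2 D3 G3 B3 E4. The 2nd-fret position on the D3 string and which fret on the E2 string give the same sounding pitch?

12

D3 at fret 2 is D3 + 2 semitones = E3.
The open E2 string is 10 semitones below the open D3, so the same pitch on the E2 string lies at fret 2 + 10 = 12.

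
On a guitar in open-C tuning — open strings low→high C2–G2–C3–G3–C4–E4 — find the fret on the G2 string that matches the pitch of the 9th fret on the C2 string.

C2 at fret 9 is C2 + 9 semitones = A2.
The open G2 string is 7 semitones above the open C2, so the same pitch on the G2 string lies at fret 9 − 7 = 2.

2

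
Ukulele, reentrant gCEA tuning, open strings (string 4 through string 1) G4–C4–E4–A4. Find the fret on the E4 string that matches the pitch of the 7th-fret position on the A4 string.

Fret 7 on A4 is MIDI 69 + 7 = 76 (E5). On the E4 string (open MIDI 64), that pitch is 76 − 64 = fret 12.

12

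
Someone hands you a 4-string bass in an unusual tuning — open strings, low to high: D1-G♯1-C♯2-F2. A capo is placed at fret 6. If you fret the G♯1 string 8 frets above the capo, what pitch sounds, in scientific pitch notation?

The capo raises the open G♯1 by 6 semitones to D2; fretting 8 more gives G♯1 + 6 + 8 = G♯1 + 14 semitones = A♯2.
(Also written B♭.)

A♯2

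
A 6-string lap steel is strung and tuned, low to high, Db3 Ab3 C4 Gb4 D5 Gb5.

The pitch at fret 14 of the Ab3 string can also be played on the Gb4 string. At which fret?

4

Ab3 at fret 14 is Ab3 + 14 semitones = Bb4.
The open Gb4 string is 10 semitones above the open Ab3, so the same pitch on the Gb4 string lies at fret 14 − 10 = 4.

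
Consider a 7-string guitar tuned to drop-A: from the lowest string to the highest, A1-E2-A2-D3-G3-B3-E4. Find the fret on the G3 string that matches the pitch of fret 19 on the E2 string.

4

E2 at fret 19 is E2 + 19 semitones = B3.
The open G3 string is 15 semitones above the open E2, so the same pitch on the G3 string lies at fret 19 − 15 = 4.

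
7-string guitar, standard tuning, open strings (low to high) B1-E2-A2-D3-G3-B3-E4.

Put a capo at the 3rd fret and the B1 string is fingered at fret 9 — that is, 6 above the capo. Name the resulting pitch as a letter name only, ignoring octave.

G♯

The capo raises the open B1 by 3 semitones to D2; fretting 6 more gives B1 + 3 + 6 = B1 + 9 semitones, landing on G♯.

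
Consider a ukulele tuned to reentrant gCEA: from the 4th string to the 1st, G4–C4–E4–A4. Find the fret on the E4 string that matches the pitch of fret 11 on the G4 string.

14

G4 at fret 11 is G4 + 11 semitones = F#5.
The open E4 string is 3 semitones below the open G4, so the same pitch on the E4 string lies at fret 11 + 3 = 14.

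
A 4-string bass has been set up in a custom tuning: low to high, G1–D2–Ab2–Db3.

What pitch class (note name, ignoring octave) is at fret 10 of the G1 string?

F

The open G1 string plus 10 semitones: G–Ab–A–Bb–…–Eb–E–F.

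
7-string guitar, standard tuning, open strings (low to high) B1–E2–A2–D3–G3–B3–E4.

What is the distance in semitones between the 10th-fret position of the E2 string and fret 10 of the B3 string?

E2 at fret 10 → D3 (MIDI 50); B3 at fret 10 → A4 (MIDI 69).
50 − 69 = -19, so the two pitches are 19 semitones apart, with A4 the higher.

19 semitones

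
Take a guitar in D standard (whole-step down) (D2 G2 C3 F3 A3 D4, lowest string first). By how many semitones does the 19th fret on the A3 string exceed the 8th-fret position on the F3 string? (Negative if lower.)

A3 at fret 19 → E5 (MIDI 76); F3 at fret 8 → C#4 (MIDI 61).
76 − 61 = 15, so the two pitches are 15 semitones apart.

15 semitones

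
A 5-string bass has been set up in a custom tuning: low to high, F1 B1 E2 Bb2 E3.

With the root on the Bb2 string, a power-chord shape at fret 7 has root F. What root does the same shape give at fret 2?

Moving from fret 7 to fret 2 shifts the root by -5 semitones.
F down 5 semitones is C.

C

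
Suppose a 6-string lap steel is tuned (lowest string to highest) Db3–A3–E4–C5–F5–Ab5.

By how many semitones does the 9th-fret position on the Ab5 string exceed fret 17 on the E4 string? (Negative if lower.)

8 semitones

Ab5 at fret 9 → F6 (MIDI 89); E4 at fret 17 → A5 (MIDI 81).
89 − 81 = 8, so the two pitches are 8 semitones apart.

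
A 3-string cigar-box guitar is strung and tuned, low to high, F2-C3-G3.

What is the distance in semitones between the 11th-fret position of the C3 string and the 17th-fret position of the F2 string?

C3 at fret 11 → B3 (MIDI 59); F2 at fret 17 → A♯3 (MIDI 58).
59 − 58 = 1, so the two pitches are 1 semitone apart, with B3 the higher.

1 semitone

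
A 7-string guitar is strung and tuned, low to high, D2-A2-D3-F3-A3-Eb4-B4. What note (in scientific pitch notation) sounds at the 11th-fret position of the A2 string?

The open A2 string plus 11 semitones: A–Bb–B–C–…–Gb–G–Ab.
The walk passes from B into C once, so the octave number goes from 2 to 3.
(Equivalently spelled G#3.)

Ab3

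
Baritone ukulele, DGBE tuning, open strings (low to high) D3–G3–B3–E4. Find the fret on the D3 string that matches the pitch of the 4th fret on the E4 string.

18

Fret 4 on E4 is MIDI 64 + 4 = 68 (G#4). On the D3 string (open MIDI 50), that pitch is 68 − 50 = fret 18.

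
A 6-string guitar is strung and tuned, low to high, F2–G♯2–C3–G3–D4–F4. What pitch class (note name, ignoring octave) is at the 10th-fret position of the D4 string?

C

The open D4 string plus 10 semitones: D–D#–E–F–…–A#–B–C.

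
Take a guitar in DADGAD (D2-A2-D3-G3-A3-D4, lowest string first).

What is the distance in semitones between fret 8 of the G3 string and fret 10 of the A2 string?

G3 at fret 8 → D#4 (MIDI 63); A2 at fret 10 → G3 (MIDI 55).
63 − 55 = 8, so the two pitches are 8 semitones apart, with D#4 the higher.

8 semitones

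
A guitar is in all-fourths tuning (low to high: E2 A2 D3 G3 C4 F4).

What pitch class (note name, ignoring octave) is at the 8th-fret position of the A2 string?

F

The open A2 string plus 8 semitones: A–A#–B–C–C#–D–D#–E–F.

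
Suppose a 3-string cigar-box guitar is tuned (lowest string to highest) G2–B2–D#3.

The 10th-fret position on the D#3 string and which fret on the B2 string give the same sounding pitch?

D#3 at fret 10 is D#3 + 10 semitones = C#4.
The open B2 string is 4 semitones below the open D#3, so the same pitch on the B2 string lies at fret 10 + 4 = 14.

14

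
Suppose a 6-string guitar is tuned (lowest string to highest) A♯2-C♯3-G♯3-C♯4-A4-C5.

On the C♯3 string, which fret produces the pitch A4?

20

A4 is 20 semitones above the open C♯3 (C#–D–D#–E–…–G–G#–A), so it sits at fret 20.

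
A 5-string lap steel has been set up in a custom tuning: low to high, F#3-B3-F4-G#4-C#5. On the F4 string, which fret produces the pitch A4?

4

A4 is 4 semitones above the open F4 (F–F#–G–G#–A), so it sits at fret 4.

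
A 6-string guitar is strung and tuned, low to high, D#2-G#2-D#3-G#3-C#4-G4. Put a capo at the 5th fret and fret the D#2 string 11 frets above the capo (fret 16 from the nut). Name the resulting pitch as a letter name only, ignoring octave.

The capo raises the open D#2 by 5 semitones to G#2; fretting 11 more gives D#2 + 5 + 11 = D#2 + 16 semitones, landing on G.

G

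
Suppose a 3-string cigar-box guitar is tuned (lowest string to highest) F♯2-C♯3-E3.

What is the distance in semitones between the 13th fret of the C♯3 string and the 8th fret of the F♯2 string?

C♯3 at fret 13 → D4 (MIDI 62); F♯2 at fret 8 → D3 (MIDI 50).
62 − 50 = 12, so the two pitches are 12 semitones apart, with D4 the higher.

12 semitones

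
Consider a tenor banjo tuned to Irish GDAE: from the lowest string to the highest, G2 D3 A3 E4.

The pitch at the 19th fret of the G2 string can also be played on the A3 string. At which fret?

Fret 19 on G2 is MIDI 43 + 19 = 62 (D4). On the A3 string (open MIDI 57), that pitch is 62 − 57 = fret 5.

5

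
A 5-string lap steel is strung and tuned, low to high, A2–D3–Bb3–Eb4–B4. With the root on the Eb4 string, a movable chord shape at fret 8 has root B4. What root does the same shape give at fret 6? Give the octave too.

Moving from fret 8 to fret 6 shifts the root by -2 semitones.
B4 down 2 semitones is A4.

A4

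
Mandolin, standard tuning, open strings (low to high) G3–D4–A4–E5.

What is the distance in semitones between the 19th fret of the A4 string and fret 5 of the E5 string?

A4 at fret 19 → E6 (MIDI 88); E5 at fret 5 → A5 (MIDI 81).
88 − 81 = 7, so the two pitches are 7 semitones apart, with E6 the higher.

7 semitones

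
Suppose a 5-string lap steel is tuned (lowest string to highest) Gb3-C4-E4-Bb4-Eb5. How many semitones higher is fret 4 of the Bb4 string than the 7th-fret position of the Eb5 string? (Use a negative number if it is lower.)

-8 semitones

Bb4 at fret 4 → D5 (MIDI 74); Eb5 at fret 7 → Bb5 (MIDI 82).
74 − 82 = -8, so the two pitches are 8 semitones apart.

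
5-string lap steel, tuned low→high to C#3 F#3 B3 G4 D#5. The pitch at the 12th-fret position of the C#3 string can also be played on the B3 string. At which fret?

2

C#3 at fret 12 is C#3 + 12 semitones = C#4.
The open B3 string is 10 semitones above the open C#3, so the same pitch on the B3 string lies at fret 12 − 10 = 2.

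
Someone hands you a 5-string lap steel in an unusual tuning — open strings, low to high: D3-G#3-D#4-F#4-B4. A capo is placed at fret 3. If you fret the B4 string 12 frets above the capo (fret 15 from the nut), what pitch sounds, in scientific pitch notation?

D6

The capo raises the open B4 by 3 semitones to D5; fretting 12 more gives B4 + 3 + 12 = B4 + 15 semitones = D6.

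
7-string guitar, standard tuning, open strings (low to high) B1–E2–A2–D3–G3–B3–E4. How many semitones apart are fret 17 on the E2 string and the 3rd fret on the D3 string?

E2 at fret 17 → A3 (MIDI 57); D3 at fret 3 → F3 (MIDI 53).
57 − 53 = 4, so the two pitches are 4 semitones apart, with A3 the higher.

4 semitones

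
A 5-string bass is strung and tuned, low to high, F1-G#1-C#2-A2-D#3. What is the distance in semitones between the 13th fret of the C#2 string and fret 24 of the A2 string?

C#2 at fret 13 → D3 (MIDI 50); A2 at fret 24 → A4 (MIDI 69).
50 − 69 = -19, so the two pitches are 19 semitones apart, with A4 the higher.

19 semitones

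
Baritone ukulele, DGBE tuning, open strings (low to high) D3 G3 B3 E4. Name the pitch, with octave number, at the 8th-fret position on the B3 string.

G4

B3 is MIDI 59. Adding 8 gives 67, which is G4.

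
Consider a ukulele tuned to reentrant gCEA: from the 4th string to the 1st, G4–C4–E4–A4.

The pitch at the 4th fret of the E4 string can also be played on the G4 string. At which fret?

1

Fret 4 on E4 is MIDI 64 + 4 = 68 (G#4). On the G4 string (open MIDI 67), that pitch is 68 − 67 = fret 1.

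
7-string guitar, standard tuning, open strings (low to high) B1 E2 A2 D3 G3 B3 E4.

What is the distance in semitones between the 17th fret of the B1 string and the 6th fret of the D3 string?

B1 at fret 17 → E3 (MIDI 52); D3 at fret 6 → G#3 (MIDI 56).
52 − 56 = -4, so the two pitches are 4 semitones apart, with G#3 the higher.

4 semitones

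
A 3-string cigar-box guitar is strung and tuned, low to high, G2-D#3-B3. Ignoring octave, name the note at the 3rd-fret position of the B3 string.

Each fret is one semitone, so B3 + 3 = D.

D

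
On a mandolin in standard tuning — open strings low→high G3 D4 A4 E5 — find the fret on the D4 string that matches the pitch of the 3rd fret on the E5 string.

17

Fret 3 on E5 is MIDI 76 + 3 = 79 (G5). On the D4 string (open MIDI 62), that pitch is 79 − 62 = fret 17.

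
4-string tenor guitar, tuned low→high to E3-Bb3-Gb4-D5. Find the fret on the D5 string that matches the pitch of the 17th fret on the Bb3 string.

Fret 17 on Bb3 is MIDI 58 + 17 = 75 (Eb5). On the D5 string (open MIDI 74), that pitch is 75 − 74 = fret 1.

1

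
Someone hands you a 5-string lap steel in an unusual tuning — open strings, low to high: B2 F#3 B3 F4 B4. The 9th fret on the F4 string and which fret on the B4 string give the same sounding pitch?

F4 at fret 9 is F4 + 9 semitones = D5.
The open B4 string is 6 semitones above the open F4, so the same pitch on the B4 string lies at fret 9 − 6 = 3.

3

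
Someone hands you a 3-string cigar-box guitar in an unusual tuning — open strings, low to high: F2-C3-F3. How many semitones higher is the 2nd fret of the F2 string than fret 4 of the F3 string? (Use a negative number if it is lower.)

-14 semitones

F2 at fret 2 → G2 (MIDI 43); F3 at fret 4 → A3 (MIDI 57).
43 − 57 = -14, so the two pitches are 14 semitones apart.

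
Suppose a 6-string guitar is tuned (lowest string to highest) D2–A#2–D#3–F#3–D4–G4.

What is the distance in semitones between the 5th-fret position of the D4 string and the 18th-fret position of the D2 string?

D4 at fret 5 → G4 (MIDI 67); D2 at fret 18 → G#3 (MIDI 56).
67 − 56 = 11, so the two pitches are 11 semitones apart, with G4 the higher.

11 semitones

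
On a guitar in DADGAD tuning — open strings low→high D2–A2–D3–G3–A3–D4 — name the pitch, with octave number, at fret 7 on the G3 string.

D4

Each fret is one semitone, so G3 + 7 = D4.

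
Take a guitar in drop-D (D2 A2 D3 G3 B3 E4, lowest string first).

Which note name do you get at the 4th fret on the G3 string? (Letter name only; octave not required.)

G3 is MIDI 55. Adding 4 gives 59; 59 mod 12 = 11, i.e. B.

B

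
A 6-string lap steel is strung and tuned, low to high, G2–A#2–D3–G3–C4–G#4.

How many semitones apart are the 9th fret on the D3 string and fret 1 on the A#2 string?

12 semitones

D3 at fret 9 → B3 (MIDI 59); A#2 at fret 1 → B2 (MIDI 47).
59 − 47 = 12, so the two pitches are 12 semitones apart, with B3 the higher.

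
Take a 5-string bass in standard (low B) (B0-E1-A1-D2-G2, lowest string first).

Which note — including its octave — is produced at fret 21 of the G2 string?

E4

G2 is MIDI 43. Adding 21 gives 64, which is E4.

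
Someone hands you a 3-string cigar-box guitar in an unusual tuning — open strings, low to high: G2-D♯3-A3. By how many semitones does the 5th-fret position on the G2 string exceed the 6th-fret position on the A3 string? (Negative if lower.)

G2 at fret 5 → C3 (MIDI 48); A3 at fret 6 → D♯4 (MIDI 63).
48 − 63 = -15, so the two pitches are 15 semitones apart.

-15 semitones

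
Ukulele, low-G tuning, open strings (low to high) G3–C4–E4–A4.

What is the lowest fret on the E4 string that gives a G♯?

From E4, count semitones up the chromatic scale until reaching G♯: E–F–F#–G–G# — 4 steps.

4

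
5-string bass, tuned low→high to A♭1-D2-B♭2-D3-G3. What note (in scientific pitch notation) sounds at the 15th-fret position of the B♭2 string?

The open B♭2 string plus 15 semitones: Bb–B–C–Db–…–B–C–Db.
The walk passes from B into C 2 times, so the octave number goes from 2 to 4.

D♭4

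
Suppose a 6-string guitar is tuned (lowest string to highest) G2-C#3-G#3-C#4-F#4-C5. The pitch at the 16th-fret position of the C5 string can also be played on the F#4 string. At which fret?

C5 at fret 16 is C5 + 16 semitones = E6.
The open F#4 string is 6 semitones below the open C5, so the same pitch on the F#4 string lies at fret 16 + 6 = 22.

22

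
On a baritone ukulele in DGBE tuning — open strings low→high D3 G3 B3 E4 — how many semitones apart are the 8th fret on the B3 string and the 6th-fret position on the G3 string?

6 semitones

B3 at fret 8 → G4 (MIDI 67); G3 at fret 6 → C♯4 (MIDI 61).
67 − 61 = 6, so the two pitches are 6 semitones apart, with G4 the higher.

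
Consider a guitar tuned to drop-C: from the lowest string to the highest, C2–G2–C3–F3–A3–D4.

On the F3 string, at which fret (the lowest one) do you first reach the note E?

11

From F3, count semitones up the chromatic scale until reaching E: F–F#–G–G#–…–D–D#–E — 11 steps.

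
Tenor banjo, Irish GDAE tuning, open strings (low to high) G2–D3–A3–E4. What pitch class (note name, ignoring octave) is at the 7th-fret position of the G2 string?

The open G2 string plus 7 semitones: G–G#–A–A#–B–C–C#–D.

D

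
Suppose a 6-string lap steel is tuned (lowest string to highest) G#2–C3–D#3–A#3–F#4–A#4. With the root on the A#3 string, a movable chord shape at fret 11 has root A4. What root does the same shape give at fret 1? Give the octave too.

Moving from fret 11 to fret 1 shifts the root by -10 semitones.
A4 down 10 semitones is B3.

B3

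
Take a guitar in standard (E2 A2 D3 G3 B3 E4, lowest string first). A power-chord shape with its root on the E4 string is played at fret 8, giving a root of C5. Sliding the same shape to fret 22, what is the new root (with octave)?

Moving from fret 8 to fret 22 shifts the root by 14 semitones.
C5 up 14 semitones is D6.

D6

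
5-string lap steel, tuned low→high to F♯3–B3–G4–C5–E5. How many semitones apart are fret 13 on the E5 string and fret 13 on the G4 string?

E5 at fret 13 → F6 (MIDI 89); G4 at fret 13 → G♯5 (MIDI 80).
89 − 80 = 9, so the two pitches are 9 semitones apart, with F6 the higher.

9 semitones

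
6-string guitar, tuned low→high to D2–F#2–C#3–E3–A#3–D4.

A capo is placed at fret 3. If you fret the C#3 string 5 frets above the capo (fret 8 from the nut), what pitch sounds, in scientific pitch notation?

A3

The capo raises the open C#3 by 3 semitones to E3; fretting 5 more gives C#3 + 3 + 5 = C#3 + 8 semitones = A3.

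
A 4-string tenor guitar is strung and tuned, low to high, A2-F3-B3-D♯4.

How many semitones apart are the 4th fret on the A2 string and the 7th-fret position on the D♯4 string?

21 semitones

A2 at fret 4 → C♯3 (MIDI 49); D♯4 at fret 7 → A♯4 (MIDI 70).
49 − 70 = -21, so the two pitches are 21 semitones apart, with A♯4 the higher.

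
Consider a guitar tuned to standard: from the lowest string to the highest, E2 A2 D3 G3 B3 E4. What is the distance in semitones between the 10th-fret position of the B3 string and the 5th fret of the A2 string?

B3 at fret 10 → A4 (MIDI 69); A2 at fret 5 → D3 (MIDI 50).
69 − 50 = 19, so the two pitches are 19 semitones apart, with A4 the higher.

19 semitones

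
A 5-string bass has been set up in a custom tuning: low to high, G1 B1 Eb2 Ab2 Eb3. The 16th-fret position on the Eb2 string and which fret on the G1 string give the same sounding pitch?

Fret 16 on Eb2 is MIDI 39 + 16 = 55 (G3). On the G1 string (open MIDI 31), that pitch is 55 − 31 = fret 24.

24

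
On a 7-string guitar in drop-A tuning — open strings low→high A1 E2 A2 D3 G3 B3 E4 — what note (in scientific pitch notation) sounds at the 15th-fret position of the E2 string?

Each fret is one semitone, so E2 + 15 = G3.

G3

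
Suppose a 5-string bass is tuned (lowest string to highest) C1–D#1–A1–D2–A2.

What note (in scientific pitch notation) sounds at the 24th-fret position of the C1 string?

C3

Each fret is one semitone, so C1 + 24 = C3.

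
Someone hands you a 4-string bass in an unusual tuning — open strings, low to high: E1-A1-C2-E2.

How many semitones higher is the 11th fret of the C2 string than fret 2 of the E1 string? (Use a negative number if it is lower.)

C2 at fret 11 → B2 (MIDI 47); E1 at fret 2 → F#1 (MIDI 30).
47 − 30 = 17, so the two pitches are 17 semitones apart.

17 semitones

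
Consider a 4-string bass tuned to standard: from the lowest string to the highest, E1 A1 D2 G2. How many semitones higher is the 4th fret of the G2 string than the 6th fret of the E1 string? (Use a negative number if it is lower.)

G2 at fret 4 → B2 (MIDI 47); E1 at fret 6 → A#1 (MIDI 34).
47 − 34 = 13, so the two pitches are 13 semitones apart.

13 semitones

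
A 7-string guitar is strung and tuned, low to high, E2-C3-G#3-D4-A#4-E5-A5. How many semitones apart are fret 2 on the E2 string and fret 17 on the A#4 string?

E2 at fret 2 → F#2 (MIDI 42); A#4 at fret 17 → D#6 (MIDI 87).
42 − 87 = -45, so the two pitches are 45 semitones apart, with D#6 the higher.

45 semitones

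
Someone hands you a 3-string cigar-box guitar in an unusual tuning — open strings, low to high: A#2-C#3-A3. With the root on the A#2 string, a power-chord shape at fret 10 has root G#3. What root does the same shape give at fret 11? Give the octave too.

A3

Moving from fret 10 to fret 11 shifts the root by 1 semitone.
G#3 up 1 semitone is A3.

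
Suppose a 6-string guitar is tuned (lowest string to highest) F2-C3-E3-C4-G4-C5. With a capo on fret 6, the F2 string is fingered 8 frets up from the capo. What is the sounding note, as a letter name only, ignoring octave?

The capo raises the open F2 by 6 semitones to B2; fretting 8 more gives F2 + 6 + 8 = F2 + 14 semitones, landing on G.

G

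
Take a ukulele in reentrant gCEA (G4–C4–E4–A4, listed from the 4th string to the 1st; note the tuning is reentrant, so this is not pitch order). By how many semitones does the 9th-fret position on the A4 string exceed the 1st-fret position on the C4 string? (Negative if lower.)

A4 at fret 9 → F♯5 (MIDI 78); C4 at fret 1 → C♯4 (MIDI 61).
78 − 61 = 17, so the two pitches are 17 semitones apart.

17 semitones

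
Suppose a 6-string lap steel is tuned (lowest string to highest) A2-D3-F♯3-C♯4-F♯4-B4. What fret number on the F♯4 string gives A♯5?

16

A♯5 is 16 semitones above the open F♯4 (F#–G–G#–A–…–G#–A–A#), so it sits at fret 16.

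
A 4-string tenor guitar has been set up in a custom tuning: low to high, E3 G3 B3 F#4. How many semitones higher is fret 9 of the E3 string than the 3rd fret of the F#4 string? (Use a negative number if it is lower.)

E3 at fret 9 → C#4 (MIDI 61); F#4 at fret 3 → A4 (MIDI 69).
61 − 69 = -8, so the two pitches are 8 semitones apart.

-8 semitones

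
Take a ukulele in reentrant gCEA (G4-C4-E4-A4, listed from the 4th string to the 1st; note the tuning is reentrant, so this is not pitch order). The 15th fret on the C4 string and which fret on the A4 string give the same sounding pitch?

Fret 15 on C4 is MIDI 60 + 15 = 75 (D♯5). On the A4 string (open MIDI 69), that pitch is 75 − 69 = fret 6.

6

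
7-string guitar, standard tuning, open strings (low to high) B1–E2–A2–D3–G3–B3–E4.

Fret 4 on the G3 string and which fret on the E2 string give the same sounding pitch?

G3 at fret 4 is G3 + 4 semitones = B3.
The open E2 string is 15 semitones below the open G3, so the same pitch on the E2 string lies at fret 4 + 15 = 19.

19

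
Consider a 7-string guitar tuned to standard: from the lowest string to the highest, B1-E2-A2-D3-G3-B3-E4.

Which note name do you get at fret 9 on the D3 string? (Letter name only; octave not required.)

B

Each fret is one semitone, so D3 + 9 = B.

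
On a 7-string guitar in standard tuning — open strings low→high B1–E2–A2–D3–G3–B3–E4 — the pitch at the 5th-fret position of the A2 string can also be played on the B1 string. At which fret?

Fret 5 on A2 is MIDI 45 + 5 = 50 (D3). On the B1 string (open MIDI 35), that pitch is 50 − 35 = fret 15.

15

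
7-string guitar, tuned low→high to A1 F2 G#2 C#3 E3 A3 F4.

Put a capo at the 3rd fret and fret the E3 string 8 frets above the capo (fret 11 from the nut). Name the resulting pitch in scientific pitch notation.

D#4

The capo raises the open E3 by 3 semitones to G3; fretting 8 more gives E3 + 3 + 8 = E3 + 11 semitones = D#4.
(Also written Eb.)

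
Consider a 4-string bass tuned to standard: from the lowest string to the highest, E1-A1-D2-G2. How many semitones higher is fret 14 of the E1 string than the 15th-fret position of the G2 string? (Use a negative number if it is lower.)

-16 semitones

E1 at fret 14 → F♯2 (MIDI 42); G2 at fret 15 → A♯3 (MIDI 58).
42 − 58 = -16, so the two pitches are 16 semitones apart.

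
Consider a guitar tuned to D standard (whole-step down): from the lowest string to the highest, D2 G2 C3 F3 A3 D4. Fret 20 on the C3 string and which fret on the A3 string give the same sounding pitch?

11

Fret 20 on C3 is MIDI 48 + 20 = 68 (G#4). On the A3 string (open MIDI 57), that pitch is 68 − 57 = fret 11.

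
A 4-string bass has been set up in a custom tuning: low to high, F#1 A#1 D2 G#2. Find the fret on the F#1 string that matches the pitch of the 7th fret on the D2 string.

Fret 7 on D2 is MIDI 38 + 7 = 45 (A2). On the F#1 string (open MIDI 30), that pitch is 45 − 30 = fret 15.

15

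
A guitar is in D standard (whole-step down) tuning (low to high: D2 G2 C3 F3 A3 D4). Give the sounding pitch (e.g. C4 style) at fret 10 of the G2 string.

G2 is MIDI 43. Adding 10 gives 53, which is F3.

F3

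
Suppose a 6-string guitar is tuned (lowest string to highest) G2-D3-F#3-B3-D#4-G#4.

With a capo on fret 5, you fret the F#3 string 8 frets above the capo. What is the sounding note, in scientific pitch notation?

G4

The capo raises the open F#3 by 5 semitones to B3; fretting 8 more gives F#3 + 5 + 8 = F#3 + 13 semitones = G4.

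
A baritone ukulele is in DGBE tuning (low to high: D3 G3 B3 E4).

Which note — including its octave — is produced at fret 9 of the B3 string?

Each fret is one semitone, so B3 + 9 = G♯4.

G♯4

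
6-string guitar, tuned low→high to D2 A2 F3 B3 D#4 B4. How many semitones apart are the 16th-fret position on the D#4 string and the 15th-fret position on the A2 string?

19 semitones

D#4 at fret 16 → G5 (MIDI 79); A2 at fret 15 → C4 (MIDI 60).
79 − 60 = 19, so the two pitches are 19 semitones apart, with G5 the higher.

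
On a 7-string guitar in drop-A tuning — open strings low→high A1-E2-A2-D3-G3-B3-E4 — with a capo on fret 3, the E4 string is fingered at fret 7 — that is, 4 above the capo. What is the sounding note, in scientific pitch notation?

The capo raises the open E4 by 3 semitones to G4; fretting 4 more gives E4 + 3 + 4 = E4 + 7 semitones = B4.

B4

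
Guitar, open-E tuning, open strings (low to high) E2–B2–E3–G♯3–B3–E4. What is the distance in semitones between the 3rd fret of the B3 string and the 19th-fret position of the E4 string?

B3 at fret 3 → D4 (MIDI 62); E4 at fret 19 → B5 (MIDI 83).
62 − 83 = -21, so the two pitches are 21 semitones apart, with B5 the higher.

21 semitones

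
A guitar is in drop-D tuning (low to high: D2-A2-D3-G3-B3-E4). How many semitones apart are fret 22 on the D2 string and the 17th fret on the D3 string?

7 semitones

D2 at fret 22 → C4 (MIDI 60); D3 at fret 17 → G4 (MIDI 67).
60 − 67 = -7, so the two pitches are 7 semitones apart, with G4 the higher.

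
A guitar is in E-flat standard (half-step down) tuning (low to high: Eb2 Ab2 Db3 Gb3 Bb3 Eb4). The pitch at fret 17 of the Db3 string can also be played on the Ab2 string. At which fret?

Db3 at fret 17 is Db3 + 17 semitones = Gb4.
The open Ab2 string is 5 semitones below the open Db3, so the same pitch on the Ab2 string lies at fret 17 + 5 = 22.

22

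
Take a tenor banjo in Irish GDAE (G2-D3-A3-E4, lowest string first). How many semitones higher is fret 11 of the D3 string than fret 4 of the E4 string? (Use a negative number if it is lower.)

D3 at fret 11 → C#4 (MIDI 61); E4 at fret 4 → G#4 (MIDI 68).
61 − 68 = -7, so the two pitches are 7 semitones apart.

-7 semitones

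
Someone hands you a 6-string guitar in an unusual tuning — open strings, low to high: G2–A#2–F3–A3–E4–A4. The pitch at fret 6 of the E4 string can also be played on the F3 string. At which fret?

17

E4 at fret 6 is E4 + 6 semitones = A#4.
The open F3 string is 11 semitones below the open E4, so the same pitch on the F3 string lies at fret 6 + 11 = 17.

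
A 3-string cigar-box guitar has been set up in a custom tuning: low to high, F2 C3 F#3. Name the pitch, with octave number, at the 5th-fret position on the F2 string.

A#2

F2 is MIDI 41. Adding 5 gives 46, which is A#2.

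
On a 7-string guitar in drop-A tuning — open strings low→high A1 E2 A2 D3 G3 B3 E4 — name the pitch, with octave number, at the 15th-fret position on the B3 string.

D5

The open B3 string plus 15 semitones: B–C–C#–D–…–C–C#–D.
The walk passes from B into C 2 times, so the octave number goes from 3 to 5.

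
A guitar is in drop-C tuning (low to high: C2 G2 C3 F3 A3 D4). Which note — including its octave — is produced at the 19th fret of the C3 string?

C3 is MIDI 48. Adding 19 gives 67, which is G4.

G4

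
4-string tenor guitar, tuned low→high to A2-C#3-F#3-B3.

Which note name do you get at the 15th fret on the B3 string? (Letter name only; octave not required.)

B3 is MIDI 59. Adding 15 gives 74; 74 mod 12 = 2, i.e. D.

D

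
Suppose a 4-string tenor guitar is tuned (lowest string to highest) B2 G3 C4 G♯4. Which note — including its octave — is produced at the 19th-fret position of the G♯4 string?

D♯6

Each fret is one semitone, so G♯4 + 19 = D♯6.
(Equivalently spelled E♭6.)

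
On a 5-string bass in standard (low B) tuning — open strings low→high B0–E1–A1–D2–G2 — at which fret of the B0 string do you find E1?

E1 is 5 semitones above the open B0 (B–C–C#–D–D#–E), so it sits at fret 5.

5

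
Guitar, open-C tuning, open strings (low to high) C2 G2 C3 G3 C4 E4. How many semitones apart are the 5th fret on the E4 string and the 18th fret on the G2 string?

8 semitones

E4 at fret 5 → A4 (MIDI 69); G2 at fret 18 → C♯4 (MIDI 61).
69 − 61 = 8, so the two pitches are 8 semitones apart, with A4 the higher.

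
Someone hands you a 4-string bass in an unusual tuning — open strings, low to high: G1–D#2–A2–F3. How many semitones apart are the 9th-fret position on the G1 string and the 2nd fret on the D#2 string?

1 semitone

G1 at fret 9 → E2 (MIDI 40); D#2 at fret 2 → F2 (MIDI 41).
40 − 41 = -1, so the two pitches are 1 semitone apart, with F2 the higher.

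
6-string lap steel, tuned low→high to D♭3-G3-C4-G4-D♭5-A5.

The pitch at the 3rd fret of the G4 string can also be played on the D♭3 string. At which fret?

21

G4 at fret 3 is G4 + 3 semitones = B♭4.
The open D♭3 string is 18 semitones below the open G4, so the same pitch on the D♭3 string lies at fret 3 + 18 = 21.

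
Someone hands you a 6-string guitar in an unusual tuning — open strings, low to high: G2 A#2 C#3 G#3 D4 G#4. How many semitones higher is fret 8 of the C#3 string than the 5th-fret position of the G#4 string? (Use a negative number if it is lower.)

C#3 at fret 8 → A3 (MIDI 57); G#4 at fret 5 → C#5 (MIDI 73).
57 − 73 = -16, so the two pitches are 16 semitones apart.

-16 semitones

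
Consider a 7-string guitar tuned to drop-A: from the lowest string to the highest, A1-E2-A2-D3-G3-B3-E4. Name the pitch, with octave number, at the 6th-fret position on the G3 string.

C#4

The open G3 string plus 6 semitones: G–G#–A–A#–B–C–C#.
The walk passes from B into C once, so the octave number goes from 3 to 4.
(Equivalently spelled Db4.)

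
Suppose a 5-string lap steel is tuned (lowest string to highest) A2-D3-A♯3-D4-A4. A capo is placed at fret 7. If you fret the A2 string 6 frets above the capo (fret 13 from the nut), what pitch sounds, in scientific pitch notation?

A♯3

The capo raises the open A2 by 7 semitones to E3; fretting 6 more gives A2 + 7 + 6 = A2 + 13 semitones = A♯3.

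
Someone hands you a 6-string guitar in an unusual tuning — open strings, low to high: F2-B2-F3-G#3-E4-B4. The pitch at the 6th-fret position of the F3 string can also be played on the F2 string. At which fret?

Fret 6 on F3 is MIDI 53 + 6 = 59 (B3). On the F2 string (open MIDI 41), that pitch is 59 − 41 = fret 18.

18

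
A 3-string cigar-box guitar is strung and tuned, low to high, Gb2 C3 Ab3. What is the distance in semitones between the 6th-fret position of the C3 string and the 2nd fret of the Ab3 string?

C3 at fret 6 → Gb3 (MIDI 54); Ab3 at fret 2 → Bb3 (MIDI 58).
54 − 58 = -4, so the two pitches are 4 semitones apart, with Bb3 the higher.

4 semitones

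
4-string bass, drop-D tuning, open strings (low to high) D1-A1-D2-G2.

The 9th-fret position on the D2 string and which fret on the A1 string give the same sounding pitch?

D2 at fret 9 is D2 + 9 semitones = B2.
The open A1 string is 5 semitones below the open D2, so the same pitch on the A1 string lies at fret 9 + 5 = 14.

14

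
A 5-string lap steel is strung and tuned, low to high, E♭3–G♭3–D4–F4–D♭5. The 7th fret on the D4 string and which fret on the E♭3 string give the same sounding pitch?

18

Fret 7 on D4 is MIDI 62 + 7 = 69 (A4). On the E♭3 string (open MIDI 51), that pitch is 69 − 51 = fret 18.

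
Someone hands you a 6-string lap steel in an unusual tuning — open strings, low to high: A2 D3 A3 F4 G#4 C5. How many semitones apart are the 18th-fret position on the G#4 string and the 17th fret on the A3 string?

G#4 at fret 18 → D6 (MIDI 86); A3 at fret 17 → D5 (MIDI 74).
86 − 74 = 12, so the two pitches are 12 semitones apart, with D6 the higher.

12 semitones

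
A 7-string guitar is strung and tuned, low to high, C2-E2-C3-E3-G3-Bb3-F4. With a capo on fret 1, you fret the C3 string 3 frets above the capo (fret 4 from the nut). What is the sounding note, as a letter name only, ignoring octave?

E

The capo raises the open C3 by 1 semitone to Db3; fretting 3 more gives C3 + 1 + 3 = C3 + 4 semitones, landing on E.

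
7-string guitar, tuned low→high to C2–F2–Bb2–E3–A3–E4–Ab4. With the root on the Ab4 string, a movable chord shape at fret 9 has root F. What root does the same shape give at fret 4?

C

Moving from fret 9 to fret 4 shifts the root by -5 semitones.
F down 5 semitones is C.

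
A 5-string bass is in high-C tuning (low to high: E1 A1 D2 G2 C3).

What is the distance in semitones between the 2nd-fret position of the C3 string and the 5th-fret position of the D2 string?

C3 at fret 2 → D3 (MIDI 50); D2 at fret 5 → G2 (MIDI 43).
50 − 43 = 7, so the two pitches are 7 semitones apart, with D3 the higher.

7 semitones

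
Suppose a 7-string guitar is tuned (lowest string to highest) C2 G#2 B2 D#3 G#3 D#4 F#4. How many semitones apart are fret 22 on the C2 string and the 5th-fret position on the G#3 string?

3 semitones

C2 at fret 22 → A#3 (MIDI 58); G#3 at fret 5 → C#4 (MIDI 61).
58 − 61 = -3, so the two pitches are 3 semitones apart, with C#4 the higher.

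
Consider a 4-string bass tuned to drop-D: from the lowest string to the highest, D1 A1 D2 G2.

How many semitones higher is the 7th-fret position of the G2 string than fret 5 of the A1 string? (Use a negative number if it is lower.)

12 semitones

G2 at fret 7 → D3 (MIDI 50); A1 at fret 5 → D2 (MIDI 38).
50 − 38 = 12, so the two pitches are 12 semitones apart.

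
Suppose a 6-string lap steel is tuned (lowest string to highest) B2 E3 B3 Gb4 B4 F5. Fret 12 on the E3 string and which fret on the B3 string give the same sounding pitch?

E3 at fret 12 is E3 + 12 semitones = E4.
The open B3 string is 7 semitones above the open E3, so the same pitch on the B3 string lies at fret 12 − 7 = 5.

5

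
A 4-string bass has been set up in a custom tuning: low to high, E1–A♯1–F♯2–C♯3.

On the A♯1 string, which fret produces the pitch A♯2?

A♯2 is 12 semitones above the open A♯1 (A#–B–C–C#–…–G#–A–A#), so it sits at fret 12.

12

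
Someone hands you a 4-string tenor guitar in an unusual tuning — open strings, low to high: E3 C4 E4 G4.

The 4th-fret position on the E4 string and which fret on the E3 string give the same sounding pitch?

Fret 4 on E4 is MIDI 64 + 4 = 68 (A♭4). On the E3 string (open MIDI 52), that pitch is 68 − 52 = fret 16.

16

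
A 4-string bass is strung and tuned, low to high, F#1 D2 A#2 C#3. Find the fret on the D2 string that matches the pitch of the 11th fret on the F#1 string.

3

F#1 at fret 11 is F#1 + 11 semitones = F2.
The open D2 string is 8 semitones above the open F#1, so the same pitch on the D2 string lies at fret 11 − 8 = 3.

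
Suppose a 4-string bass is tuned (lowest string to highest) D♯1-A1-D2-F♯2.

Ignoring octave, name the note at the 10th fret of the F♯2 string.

F♯2 is MIDI 42. Adding 10 gives 52; 52 mod 12 = 4, i.e. E.

E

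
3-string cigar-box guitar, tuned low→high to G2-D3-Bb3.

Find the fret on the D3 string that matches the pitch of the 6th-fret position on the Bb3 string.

14

Fret 6 on Bb3 is MIDI 58 + 6 = 64 (E4). On the D3 string (open MIDI 50), that pitch is 64 − 50 = fret 14.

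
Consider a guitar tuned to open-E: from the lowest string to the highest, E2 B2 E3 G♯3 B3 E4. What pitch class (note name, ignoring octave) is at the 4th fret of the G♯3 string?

C

Each fret is one semitone, so G♯3 + 4 = C.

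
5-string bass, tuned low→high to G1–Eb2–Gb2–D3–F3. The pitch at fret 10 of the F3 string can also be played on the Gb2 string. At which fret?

F3 at fret 10 is F3 + 10 semitones = Eb4.
The open Gb2 string is 11 semitones below the open F3, so the same pitch on the Gb2 string lies at fret 10 + 11 = 21.

21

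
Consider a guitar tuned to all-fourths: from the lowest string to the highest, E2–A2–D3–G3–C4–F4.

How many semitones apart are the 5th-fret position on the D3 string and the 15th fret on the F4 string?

25 semitones

D3 at fret 5 → G3 (MIDI 55); F4 at fret 15 → G#5 (MIDI 80).
55 − 80 = -25, so the two pitches are 25 semitones apart, with G#5 the higher.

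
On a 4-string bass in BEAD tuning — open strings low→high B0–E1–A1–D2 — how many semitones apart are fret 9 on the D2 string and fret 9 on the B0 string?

15 semitones

D2 at fret 9 → B2 (MIDI 47); B0 at fret 9 → G#1 (MIDI 32).
47 − 32 = 15, so the two pitches are 15 semitones apart, with B2 the higher.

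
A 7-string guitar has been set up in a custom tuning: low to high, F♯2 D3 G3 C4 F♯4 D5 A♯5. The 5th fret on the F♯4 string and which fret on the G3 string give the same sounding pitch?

16

Fret 5 on F♯4 is MIDI 66 + 5 = 71 (B4). On the G3 string (open MIDI 55), that pitch is 71 − 55 = fret 16.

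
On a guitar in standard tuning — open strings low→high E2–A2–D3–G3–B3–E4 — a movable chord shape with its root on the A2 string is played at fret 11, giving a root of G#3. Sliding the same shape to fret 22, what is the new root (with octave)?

G4

Moving from fret 11 to fret 22 shifts the root by 11 semitones.
G#3 up 11 semitones is G4.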